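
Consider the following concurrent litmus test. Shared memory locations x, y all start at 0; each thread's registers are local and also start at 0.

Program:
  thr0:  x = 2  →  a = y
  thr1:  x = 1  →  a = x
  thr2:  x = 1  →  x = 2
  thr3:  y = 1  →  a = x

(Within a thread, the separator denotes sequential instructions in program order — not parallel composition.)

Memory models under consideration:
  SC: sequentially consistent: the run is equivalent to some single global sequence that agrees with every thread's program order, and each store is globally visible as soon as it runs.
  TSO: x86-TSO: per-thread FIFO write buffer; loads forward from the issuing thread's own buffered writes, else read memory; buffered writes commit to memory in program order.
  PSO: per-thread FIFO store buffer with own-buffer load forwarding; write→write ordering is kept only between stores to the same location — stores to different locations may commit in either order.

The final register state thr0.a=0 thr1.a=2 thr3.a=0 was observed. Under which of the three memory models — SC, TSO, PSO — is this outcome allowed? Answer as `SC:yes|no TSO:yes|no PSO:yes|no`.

SC:no TSO:yes PSO:yes

outcome vector order: (thr0.a,thr1.a,thr3.a)
SC (10): 011, 012, 021, 022, 110, 111, 112, 120, 121, 122
TSO (12): 010, 011, 012, 020, 021, 022, 110, 111, 112, 120, 121, 122
PSO (12): 010, 011, 012, 020, 021, 022, 110, 111, 112, 120, 121, 122
target 020 ∈ {TSO,PSO}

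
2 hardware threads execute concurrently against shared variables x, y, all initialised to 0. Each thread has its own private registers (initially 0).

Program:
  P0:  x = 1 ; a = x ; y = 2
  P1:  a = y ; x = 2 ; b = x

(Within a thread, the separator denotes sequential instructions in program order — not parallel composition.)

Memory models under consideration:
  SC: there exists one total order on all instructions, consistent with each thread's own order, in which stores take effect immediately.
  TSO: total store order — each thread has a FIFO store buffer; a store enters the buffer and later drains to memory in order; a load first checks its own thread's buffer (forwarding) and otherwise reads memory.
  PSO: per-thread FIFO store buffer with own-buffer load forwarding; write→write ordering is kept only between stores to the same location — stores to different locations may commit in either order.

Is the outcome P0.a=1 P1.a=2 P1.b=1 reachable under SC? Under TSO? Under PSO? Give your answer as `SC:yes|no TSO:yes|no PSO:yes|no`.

outcome vector order: (P0.a,P1.a,P1.b)
SC: 4 outcomes — {101, 102, 122, 202}
TSO: 4 outcomes — {101, 102, 122, 202}
PSO: 5 outcomes — {101, 102, 121, 122, 202}
target 121 ∈ {PSO}

SC:no TSO:no PSO:yes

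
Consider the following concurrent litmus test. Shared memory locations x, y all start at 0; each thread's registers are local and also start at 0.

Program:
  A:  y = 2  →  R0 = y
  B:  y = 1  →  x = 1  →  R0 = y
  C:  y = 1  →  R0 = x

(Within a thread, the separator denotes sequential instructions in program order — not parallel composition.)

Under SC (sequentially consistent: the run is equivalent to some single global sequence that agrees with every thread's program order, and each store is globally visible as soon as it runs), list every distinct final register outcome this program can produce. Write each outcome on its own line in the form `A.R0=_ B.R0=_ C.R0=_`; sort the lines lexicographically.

A.R0=1 B.R0=1 C.R0=0
A.R0=1 B.R0=1 C.R0=1
A.R0=1 B.R0=2 C.R0=1
A.R0=2 B.R0=1 C.R0=0
A.R0=2 B.R0=1 C.R0=1
A.R0=2 B.R0=2 C.R0=0
A.R0=2 B.R0=2 C.R0=1

outcome vector order: (A.R0,B.R0,C.R0)
|SC outcomes| = 7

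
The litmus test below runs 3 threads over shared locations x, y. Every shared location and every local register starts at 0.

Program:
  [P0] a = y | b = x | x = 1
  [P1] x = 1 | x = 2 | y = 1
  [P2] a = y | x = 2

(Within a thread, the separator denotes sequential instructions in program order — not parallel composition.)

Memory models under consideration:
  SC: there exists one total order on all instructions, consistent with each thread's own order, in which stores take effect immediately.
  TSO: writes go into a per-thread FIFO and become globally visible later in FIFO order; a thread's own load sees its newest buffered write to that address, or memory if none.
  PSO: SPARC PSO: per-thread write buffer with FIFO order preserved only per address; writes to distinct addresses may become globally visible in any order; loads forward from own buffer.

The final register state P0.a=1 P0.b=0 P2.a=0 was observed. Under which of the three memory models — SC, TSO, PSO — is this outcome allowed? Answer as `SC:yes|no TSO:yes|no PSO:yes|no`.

SC:no TSO:no PSO:yes

outcome vector order: (P0.a,P0.b,P2.a)
[SC] allowed = {(0,0,0) (0,0,1) (0,1,0) (0,1,1) (0,2,0) (0,2,1) (1,2,0) (1,2,1)}
[TSO] allowed = {(0,0,0) (0,0,1) (0,1,0) (0,1,1) (0,2,0) (0,2,1) (1,2,0) (1,2,1)}
[PSO] allowed = {(0,0,0) (0,0,1) (0,1,0) (0,1,1) (0,2,0) (0,2,1) (1,0,0) (1,0,1) (1,1,0) (1,1,1) (1,2,0) (1,2,1)}
target (1,0,0) ∈ {PSO}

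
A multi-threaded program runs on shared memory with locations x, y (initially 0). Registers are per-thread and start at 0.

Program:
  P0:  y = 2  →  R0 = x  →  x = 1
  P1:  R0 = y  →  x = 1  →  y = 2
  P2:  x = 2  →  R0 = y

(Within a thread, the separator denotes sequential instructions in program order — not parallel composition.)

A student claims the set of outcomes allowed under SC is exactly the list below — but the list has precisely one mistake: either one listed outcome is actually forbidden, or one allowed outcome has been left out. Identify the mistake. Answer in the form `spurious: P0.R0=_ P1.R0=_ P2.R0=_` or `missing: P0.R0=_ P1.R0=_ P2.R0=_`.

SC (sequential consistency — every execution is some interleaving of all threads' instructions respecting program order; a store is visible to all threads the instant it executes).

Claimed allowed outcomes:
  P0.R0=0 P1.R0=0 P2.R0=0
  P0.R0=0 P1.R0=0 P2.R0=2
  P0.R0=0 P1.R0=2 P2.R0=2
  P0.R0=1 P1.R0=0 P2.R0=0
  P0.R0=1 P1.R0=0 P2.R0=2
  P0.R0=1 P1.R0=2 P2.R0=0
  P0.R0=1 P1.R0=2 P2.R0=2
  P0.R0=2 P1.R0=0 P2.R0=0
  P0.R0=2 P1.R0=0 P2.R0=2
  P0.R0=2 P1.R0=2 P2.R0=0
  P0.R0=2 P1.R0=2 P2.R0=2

outcome vector order: (P0.R0,P1.R0,P2.R0)
SC: 10 outcomes — {<0 0 2>; <0 2 2>; <1 0 0>; <1 0 2>; <1 2 0>; <1 2 2>; <2 0 0>; <2 0 2>; <2 2 0>; <2 2 2>}
claimed∖SC = {<0 0 0>}

spurious: P0.R0=0 P1.R0=0 P2.R0=0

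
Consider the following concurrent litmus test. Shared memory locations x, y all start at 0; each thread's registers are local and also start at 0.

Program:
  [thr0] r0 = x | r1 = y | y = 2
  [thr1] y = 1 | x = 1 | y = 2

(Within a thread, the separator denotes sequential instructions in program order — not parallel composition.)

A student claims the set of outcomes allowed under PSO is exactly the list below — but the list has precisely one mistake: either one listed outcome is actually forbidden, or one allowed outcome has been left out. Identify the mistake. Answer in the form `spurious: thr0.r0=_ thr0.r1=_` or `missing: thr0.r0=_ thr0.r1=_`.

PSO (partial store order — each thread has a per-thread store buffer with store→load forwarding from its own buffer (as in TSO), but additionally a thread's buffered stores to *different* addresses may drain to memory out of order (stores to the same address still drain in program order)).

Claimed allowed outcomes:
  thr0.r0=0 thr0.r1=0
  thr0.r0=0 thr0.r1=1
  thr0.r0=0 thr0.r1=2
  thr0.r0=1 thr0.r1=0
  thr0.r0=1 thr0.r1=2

missing: thr0.r0=1 thr0.r1=1

outcome vector order: (thr0.r0,thr0.r1)
under PSO → 0/0, 0/1, 0/2, 1/0, 1/1, 1/2
PSO∖claimed = {1/1}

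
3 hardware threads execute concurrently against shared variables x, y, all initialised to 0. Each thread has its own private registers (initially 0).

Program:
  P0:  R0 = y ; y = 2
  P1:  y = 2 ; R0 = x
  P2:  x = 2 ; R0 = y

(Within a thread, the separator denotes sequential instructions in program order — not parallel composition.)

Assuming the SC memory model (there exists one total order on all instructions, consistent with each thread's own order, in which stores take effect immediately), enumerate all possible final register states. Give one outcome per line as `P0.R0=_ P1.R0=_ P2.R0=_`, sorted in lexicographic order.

outcome vector order: (P0.R0,P1.R0,P2.R0)
|SC outcomes| = 6

P0.R0=0 P1.R0=0 P2.R0=2
P0.R0=0 P1.R0=2 P2.R0=0
P0.R0=0 P1.R0=2 P2.R0=2
P0.R0=2 P1.R0=0 P2.R0=2
P0.R0=2 P1.R0=2 P2.R0=0
P0.R0=2 P1.R0=2 P2.R0=2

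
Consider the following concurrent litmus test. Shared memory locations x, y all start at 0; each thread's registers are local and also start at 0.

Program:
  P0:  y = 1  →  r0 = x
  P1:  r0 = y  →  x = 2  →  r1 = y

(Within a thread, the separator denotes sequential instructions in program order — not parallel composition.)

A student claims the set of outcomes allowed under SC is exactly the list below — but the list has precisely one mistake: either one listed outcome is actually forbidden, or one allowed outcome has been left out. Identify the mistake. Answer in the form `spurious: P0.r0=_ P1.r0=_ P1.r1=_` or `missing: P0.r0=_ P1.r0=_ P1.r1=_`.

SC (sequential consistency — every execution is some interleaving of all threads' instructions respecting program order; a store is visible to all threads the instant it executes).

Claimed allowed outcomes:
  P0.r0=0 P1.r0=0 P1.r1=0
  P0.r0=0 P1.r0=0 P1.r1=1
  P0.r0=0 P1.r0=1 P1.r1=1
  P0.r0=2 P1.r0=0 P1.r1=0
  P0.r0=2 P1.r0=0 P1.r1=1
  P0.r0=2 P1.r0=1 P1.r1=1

spurious: P0.r0=0 P1.r0=0 P1.r1=0

outcome vector order: (P0.r0,P1.r0,P1.r1)
[SC] allowed = {0/0/1 0/1/1 2/0/0 2/0/1 2/1/1}
claimed∖SC = {0/0/0}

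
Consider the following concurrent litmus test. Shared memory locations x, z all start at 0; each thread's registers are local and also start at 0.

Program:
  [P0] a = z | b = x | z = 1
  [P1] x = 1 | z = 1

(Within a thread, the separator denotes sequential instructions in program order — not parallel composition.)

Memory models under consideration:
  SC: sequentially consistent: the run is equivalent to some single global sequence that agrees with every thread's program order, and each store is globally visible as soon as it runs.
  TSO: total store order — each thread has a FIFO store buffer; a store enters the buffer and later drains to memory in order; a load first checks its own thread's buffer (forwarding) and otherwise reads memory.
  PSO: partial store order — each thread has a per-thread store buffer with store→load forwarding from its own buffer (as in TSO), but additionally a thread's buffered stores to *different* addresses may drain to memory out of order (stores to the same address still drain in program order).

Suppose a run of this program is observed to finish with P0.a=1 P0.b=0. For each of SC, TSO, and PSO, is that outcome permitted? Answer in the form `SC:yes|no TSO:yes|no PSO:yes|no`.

outcome vector order: (P0.a,P0.b)
SC: 3 outcomes — {00 01 11}
TSO: 3 outcomes — {00 01 11}
PSO: 4 outcomes — {00 01 10 11}
target 10 ∈ {PSO}

SC:no TSO:no PSO:yes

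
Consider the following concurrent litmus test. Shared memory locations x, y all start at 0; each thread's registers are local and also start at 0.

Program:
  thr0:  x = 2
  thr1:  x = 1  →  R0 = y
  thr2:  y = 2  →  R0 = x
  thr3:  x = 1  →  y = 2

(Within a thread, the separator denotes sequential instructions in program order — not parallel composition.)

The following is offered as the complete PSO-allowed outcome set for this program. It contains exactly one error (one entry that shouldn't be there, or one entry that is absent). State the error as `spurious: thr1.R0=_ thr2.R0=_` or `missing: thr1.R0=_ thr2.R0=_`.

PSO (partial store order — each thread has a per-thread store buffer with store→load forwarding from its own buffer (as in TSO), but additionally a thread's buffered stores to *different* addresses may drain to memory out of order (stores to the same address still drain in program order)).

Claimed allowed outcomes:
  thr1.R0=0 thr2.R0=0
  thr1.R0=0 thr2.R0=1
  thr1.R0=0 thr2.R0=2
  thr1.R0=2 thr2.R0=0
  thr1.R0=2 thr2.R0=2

missing: thr1.R0=2 thr2.R0=1

outcome vector order: (thr1.R0,thr2.R0)
[PSO] allowed = {<0 0>; <0 1>; <0 2>; <2 0>; <2 1>; <2 2>}
PSO∖claimed = {<2 1>}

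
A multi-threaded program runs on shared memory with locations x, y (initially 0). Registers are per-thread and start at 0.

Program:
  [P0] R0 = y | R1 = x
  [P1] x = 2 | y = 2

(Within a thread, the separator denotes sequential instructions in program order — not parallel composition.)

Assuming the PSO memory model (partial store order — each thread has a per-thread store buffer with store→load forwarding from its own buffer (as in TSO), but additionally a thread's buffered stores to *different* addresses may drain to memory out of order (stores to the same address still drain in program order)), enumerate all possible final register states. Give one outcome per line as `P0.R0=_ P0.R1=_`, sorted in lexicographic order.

P0.R0=0 P0.R1=0
P0.R0=0 P0.R1=2
P0.R0=2 P0.R1=0
P0.R0=2 P0.R1=2

outcome vector order: (P0.R0,P0.R1)
|PSO outcomes| = 4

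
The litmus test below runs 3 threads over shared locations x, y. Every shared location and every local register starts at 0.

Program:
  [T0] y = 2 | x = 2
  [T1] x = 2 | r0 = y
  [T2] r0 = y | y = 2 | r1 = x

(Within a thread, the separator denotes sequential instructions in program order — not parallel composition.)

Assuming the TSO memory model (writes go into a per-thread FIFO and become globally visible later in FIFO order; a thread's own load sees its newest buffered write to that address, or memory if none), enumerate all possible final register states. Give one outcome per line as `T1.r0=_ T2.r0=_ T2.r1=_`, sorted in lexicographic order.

T1.r0=0 T2.r0=0 T2.r1=0
T1.r0=0 T2.r0=0 T2.r1=2
T1.r0=0 T2.r0=2 T2.r1=0
T1.r0=0 T2.r0=2 T2.r1=2
T1.r0=2 T2.r0=0 T2.r1=0
T1.r0=2 T2.r0=0 T2.r1=2
T1.r0=2 T2.r0=2 T2.r1=0
T1.r0=2 T2.r0=2 T2.r1=2

outcome vector order: (T1.r0,T2.r0,T2.r1)
|TSO outcomes| = 8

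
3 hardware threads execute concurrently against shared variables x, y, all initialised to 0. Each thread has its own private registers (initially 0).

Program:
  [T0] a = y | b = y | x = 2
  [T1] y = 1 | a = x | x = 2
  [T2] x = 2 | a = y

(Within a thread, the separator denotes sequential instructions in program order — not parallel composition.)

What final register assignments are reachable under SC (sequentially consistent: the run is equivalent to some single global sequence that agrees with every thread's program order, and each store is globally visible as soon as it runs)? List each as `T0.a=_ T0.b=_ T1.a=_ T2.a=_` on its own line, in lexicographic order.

outcome vector order: (T0.a,T0.b,T1.a,T2.a)
|SC outcomes| = 9

T0.a=0 T0.b=0 T1.a=0 T2.a=1
T0.a=0 T0.b=0 T1.a=2 T2.a=0
T0.a=0 T0.b=0 T1.a=2 T2.a=1
T0.a=0 T0.b=1 T1.a=0 T2.a=1
T0.a=0 T0.b=1 T1.a=2 T2.a=0
T0.a=0 T0.b=1 T1.a=2 T2.a=1
T0.a=1 T0.b=1 T1.a=0 T2.a=1
T0.a=1 T0.b=1 T1.a=2 T2.a=0
T0.a=1 T0.b=1 T1.a=2 T2.a=1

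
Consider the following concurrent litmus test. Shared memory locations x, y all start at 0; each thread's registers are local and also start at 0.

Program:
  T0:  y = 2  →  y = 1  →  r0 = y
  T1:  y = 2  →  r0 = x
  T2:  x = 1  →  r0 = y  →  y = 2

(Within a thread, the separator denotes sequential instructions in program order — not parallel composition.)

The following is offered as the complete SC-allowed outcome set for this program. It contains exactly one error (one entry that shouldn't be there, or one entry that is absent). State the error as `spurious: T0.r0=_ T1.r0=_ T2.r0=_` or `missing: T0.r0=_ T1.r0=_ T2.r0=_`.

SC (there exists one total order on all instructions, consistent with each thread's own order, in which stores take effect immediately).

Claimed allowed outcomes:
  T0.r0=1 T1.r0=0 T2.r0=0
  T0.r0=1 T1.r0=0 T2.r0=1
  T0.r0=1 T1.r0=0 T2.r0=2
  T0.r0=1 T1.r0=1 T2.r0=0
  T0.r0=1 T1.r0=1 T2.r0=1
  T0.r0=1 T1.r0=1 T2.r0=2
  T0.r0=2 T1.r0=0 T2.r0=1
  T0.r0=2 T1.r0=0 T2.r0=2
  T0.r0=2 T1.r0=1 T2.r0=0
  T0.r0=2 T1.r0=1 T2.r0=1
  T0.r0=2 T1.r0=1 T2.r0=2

spurious: T0.r0=1 T1.r0=0 T2.r0=0

outcome vector order: (T0.r0,T1.r0,T2.r0)
under SC → 101, 102, 110, 111, 112, 201, 202, 210, 211, 212
claimed∖SC = {100}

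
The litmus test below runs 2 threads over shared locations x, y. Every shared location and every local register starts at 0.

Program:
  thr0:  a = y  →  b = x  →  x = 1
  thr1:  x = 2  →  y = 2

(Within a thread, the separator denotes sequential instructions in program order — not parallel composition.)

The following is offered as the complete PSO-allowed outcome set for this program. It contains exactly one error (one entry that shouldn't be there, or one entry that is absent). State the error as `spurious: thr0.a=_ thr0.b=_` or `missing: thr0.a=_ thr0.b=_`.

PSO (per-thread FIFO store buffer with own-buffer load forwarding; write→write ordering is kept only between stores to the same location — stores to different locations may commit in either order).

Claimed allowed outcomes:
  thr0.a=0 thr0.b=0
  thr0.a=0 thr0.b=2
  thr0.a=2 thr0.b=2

missing: thr0.a=2 thr0.b=0

outcome vector order: (thr0.a,thr0.b)
PSO: 4 outcomes — {00, 02, 20, 22}
PSO∖claimed = {20}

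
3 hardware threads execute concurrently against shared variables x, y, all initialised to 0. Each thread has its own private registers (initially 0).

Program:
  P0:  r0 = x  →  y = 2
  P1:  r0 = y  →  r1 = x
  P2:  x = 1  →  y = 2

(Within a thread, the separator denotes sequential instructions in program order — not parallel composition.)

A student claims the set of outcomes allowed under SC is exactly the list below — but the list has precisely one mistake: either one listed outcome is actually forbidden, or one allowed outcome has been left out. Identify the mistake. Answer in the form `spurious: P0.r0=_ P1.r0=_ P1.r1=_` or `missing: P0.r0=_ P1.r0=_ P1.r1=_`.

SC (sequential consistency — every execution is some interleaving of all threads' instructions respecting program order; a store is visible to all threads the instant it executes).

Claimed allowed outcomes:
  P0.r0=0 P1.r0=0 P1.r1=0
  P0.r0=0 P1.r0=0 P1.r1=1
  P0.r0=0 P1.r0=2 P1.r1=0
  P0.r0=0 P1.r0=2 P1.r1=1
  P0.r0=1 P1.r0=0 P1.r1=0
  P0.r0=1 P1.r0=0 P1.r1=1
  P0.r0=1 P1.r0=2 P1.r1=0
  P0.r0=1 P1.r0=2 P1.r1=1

spurious: P0.r0=1 P1.r0=2 P1.r1=0

outcome vector order: (P0.r0,P1.r0,P1.r1)
SC (7): 000, 001, 020, 021, 100, 101, 121
claimed∖SC = {120}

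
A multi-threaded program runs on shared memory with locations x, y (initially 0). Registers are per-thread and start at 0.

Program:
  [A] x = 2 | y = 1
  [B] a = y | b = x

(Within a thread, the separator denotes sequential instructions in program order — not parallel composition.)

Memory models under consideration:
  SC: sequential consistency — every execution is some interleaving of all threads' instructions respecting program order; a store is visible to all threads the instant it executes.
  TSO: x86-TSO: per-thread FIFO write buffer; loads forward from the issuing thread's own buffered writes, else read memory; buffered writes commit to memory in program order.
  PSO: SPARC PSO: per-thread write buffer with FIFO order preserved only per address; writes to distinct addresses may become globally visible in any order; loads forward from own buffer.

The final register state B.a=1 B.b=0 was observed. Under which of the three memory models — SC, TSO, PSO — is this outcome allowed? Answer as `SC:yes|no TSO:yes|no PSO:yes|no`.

SC:no TSO:no PSO:yes

outcome vector order: (B.a,B.b)
SC (3): 0/0; 0/2; 1/2
TSO (3): 0/0; 0/2; 1/2
PSO (4): 0/0; 0/2; 1/0; 1/2
target 1/0 ∈ {PSO}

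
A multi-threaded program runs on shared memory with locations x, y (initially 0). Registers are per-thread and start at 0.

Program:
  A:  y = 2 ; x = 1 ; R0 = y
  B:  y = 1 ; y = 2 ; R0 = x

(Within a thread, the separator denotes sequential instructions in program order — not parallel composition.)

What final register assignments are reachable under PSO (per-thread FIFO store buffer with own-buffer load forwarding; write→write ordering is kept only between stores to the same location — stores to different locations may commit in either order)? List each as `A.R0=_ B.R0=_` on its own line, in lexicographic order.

outcome vector order: (A.R0,B.R0)
|PSO outcomes| = 4

A.R0=1 B.R0=0
A.R0=1 B.R0=1
A.R0=2 B.R0=0
A.R0=2 B.R0=1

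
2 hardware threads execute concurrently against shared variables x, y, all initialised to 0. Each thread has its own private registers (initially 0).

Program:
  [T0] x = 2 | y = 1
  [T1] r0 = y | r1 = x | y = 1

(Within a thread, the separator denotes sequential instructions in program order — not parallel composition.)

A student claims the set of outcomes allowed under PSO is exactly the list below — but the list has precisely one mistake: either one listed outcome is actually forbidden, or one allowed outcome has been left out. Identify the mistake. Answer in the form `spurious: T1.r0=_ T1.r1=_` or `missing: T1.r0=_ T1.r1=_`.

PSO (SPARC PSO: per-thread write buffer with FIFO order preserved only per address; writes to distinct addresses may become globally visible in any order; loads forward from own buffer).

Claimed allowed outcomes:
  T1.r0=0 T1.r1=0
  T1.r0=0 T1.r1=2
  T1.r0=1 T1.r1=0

missing: T1.r0=1 T1.r1=2

outcome vector order: (T1.r0,T1.r1)
[PSO] allowed = {(0,0) (0,2) (1,0) (1,2)}
PSO∖claimed = {(1,2)}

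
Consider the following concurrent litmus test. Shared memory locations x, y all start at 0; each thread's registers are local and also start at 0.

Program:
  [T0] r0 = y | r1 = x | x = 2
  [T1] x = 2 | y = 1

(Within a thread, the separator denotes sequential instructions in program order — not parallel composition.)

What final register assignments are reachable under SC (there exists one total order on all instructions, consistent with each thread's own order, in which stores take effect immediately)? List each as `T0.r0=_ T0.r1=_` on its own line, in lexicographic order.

T0.r0=0 T0.r1=0
T0.r0=0 T0.r1=2
T0.r0=1 T0.r1=2

outcome vector order: (T0.r0,T0.r1)
|SC outcomes| = 3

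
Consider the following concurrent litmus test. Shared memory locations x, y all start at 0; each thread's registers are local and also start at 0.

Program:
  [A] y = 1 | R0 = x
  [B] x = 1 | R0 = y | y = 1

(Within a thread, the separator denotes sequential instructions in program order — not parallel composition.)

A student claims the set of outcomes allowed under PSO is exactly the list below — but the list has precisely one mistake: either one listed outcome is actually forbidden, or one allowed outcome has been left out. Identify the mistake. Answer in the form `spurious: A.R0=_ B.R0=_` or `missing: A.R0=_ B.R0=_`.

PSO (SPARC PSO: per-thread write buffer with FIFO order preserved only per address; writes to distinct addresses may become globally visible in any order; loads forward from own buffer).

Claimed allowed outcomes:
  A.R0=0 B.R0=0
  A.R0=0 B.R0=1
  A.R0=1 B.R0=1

outcome vector order: (A.R0,B.R0)
under PSO → 0/0 0/1 1/0 1/1
PSO∖claimed = {1/0}

missing: A.R0=1 B.R0=0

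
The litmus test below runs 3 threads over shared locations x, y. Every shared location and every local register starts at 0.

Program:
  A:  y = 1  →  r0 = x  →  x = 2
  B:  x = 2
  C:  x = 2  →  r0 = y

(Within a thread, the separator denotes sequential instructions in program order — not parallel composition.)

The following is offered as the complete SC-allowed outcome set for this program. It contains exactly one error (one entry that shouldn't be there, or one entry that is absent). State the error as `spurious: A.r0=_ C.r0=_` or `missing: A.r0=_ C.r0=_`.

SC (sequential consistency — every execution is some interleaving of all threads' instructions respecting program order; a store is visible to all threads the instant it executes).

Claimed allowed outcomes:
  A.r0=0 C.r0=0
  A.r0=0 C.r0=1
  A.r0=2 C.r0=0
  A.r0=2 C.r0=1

outcome vector order: (A.r0,C.r0)
SC: 3 outcomes — {01; 20; 21}
claimed∖SC = {00}

spurious: A.r0=0 C.r0=0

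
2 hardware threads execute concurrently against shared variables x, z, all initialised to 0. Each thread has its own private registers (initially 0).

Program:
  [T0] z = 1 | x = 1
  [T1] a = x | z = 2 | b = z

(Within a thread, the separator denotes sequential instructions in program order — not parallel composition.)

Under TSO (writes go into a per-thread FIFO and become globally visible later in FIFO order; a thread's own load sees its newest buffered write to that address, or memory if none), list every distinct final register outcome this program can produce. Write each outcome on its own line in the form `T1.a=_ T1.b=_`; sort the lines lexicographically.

T1.a=0 T1.b=1
T1.a=0 T1.b=2
T1.a=1 T1.b=2

outcome vector order: (T1.a,T1.b)
|TSO outcomes| = 3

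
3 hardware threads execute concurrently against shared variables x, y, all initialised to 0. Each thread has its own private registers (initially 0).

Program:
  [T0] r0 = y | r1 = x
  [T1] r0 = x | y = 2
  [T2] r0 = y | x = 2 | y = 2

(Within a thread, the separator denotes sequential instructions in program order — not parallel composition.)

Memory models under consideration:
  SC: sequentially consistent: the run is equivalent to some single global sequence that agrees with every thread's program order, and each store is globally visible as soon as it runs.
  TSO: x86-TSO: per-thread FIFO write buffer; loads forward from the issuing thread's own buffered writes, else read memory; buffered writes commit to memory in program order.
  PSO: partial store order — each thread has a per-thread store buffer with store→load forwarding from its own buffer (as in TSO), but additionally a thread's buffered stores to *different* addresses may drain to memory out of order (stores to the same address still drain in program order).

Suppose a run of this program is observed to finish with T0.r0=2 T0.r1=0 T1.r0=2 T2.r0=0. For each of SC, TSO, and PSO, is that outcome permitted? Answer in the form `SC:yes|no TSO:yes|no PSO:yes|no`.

outcome vector order: (T0.r0,T0.r1,T1.r0,T2.r0)
under SC → <0 0 0 0>, <0 0 0 2>, <0 0 2 0>, <0 2 0 0>, <0 2 0 2>, <0 2 2 0>, <2 0 0 0>, <2 0 0 2>, <2 2 0 0>, <2 2 0 2>, <2 2 2 0>
under TSO → <0 0 0 0>, <0 0 0 2>, <0 0 2 0>, <0 2 0 0>, <0 2 0 2>, <0 2 2 0>, <2 0 0 0>, <2 0 0 2>, <2 2 0 0>, <2 2 0 2>, <2 2 2 0>
under PSO → <0 0 0 0>, <0 0 0 2>, <0 0 2 0>, <0 2 0 0>, <0 2 0 2>, <0 2 2 0>, <2 0 0 0>, <2 0 0 2>, <2 0 2 0>, <2 2 0 0>, <2 2 0 2>, <2 2 2 0>
target <2 0 2 0> ∈ {PSO}

SC:no TSO:no PSO:yes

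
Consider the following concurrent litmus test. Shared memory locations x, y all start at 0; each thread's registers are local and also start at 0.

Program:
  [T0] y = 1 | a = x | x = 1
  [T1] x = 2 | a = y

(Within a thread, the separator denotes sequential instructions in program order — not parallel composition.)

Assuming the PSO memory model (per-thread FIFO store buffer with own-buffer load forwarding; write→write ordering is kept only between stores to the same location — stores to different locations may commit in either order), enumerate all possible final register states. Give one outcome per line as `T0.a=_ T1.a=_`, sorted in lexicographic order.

outcome vector order: (T0.a,T1.a)
|PSO outcomes| = 4

T0.a=0 T1.a=0
T0.a=0 T1.a=1
T0.a=2 T1.a=0
T0.a=2 T1.a=1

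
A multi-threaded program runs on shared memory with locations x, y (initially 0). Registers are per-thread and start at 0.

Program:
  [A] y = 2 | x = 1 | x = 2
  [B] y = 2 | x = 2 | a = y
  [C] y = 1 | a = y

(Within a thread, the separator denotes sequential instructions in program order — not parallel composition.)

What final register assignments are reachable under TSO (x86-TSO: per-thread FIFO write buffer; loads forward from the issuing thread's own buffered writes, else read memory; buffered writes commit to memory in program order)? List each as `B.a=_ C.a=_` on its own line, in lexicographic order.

B.a=1 C.a=1
B.a=1 C.a=2
B.a=2 C.a=1
B.a=2 C.a=2

outcome vector order: (B.a,C.a)
|TSO outcomes| = 4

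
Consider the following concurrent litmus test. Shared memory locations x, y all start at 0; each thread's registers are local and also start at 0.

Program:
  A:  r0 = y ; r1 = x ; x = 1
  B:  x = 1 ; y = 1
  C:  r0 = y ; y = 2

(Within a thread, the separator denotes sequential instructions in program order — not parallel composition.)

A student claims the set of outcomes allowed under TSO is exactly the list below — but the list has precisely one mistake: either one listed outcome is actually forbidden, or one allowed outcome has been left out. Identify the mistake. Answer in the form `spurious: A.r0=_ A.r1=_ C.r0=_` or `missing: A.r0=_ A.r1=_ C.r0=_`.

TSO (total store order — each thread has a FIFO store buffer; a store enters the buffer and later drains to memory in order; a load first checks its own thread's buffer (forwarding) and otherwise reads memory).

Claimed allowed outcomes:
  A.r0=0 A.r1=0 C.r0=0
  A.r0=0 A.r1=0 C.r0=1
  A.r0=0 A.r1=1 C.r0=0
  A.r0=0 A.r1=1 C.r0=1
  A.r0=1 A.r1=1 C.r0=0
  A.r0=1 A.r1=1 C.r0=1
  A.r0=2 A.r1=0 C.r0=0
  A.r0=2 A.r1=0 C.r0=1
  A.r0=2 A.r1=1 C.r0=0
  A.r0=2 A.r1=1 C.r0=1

spurious: A.r0=2 A.r1=0 C.r0=1

outcome vector order: (A.r0,A.r1,C.r0)
TSO: 9 outcomes — {(0,0,0), (0,0,1), (0,1,0), (0,1,1), (1,1,0), (1,1,1), (2,0,0), (2,1,0), (2,1,1)}
claimed∖TSO = {(2,0,1)}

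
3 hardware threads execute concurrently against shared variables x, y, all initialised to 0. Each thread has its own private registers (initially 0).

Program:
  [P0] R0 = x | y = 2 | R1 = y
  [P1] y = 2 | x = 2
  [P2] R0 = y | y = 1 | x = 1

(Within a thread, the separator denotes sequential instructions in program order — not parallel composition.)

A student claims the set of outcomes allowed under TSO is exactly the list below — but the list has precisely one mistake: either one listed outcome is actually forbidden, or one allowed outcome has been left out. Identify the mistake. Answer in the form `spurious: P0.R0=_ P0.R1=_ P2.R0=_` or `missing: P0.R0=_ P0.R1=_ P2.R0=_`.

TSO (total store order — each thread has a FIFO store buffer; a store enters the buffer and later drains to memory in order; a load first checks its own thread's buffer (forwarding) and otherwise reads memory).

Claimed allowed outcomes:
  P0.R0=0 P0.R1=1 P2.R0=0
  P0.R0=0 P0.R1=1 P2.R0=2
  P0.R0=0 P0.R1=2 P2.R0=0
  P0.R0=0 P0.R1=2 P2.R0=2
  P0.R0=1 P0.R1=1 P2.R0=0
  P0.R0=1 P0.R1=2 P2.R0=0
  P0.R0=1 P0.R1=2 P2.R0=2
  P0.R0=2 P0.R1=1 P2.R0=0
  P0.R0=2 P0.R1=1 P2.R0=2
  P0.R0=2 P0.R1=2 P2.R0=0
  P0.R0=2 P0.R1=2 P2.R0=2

spurious: P0.R0=1 P0.R1=1 P2.R0=0

outcome vector order: (P0.R0,P0.R1,P2.R0)
[TSO] allowed = {0/1/0, 0/1/2, 0/2/0, 0/2/2, 1/2/0, 1/2/2, 2/1/0, 2/1/2, 2/2/0, 2/2/2}
claimed∖TSO = {1/1/0}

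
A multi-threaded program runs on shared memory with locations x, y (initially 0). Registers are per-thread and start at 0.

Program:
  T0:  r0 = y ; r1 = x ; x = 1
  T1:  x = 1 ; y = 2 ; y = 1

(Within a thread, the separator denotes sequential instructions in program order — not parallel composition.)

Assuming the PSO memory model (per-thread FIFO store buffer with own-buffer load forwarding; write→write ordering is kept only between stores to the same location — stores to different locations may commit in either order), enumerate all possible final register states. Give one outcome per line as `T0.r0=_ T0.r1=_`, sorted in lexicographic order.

T0.r0=0 T0.r1=0
T0.r0=0 T0.r1=1
T0.r0=1 T0.r1=0
T0.r0=1 T0.r1=1
T0.r0=2 T0.r1=0
T0.r0=2 T0.r1=1

outcome vector order: (T0.r0,T0.r1)
|PSO outcomes| = 6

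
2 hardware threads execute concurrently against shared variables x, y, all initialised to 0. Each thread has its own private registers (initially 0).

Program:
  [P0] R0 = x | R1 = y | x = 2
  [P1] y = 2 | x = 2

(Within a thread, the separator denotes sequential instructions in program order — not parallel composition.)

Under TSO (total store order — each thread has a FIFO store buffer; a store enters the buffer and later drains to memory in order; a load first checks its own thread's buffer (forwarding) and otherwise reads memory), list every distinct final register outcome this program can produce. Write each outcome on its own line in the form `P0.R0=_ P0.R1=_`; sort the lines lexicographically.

P0.R0=0 P0.R1=0
P0.R0=0 P0.R1=2
P0.R0=2 P0.R1=2

outcome vector order: (P0.R0,P0.R1)
|TSO outcomes| = 3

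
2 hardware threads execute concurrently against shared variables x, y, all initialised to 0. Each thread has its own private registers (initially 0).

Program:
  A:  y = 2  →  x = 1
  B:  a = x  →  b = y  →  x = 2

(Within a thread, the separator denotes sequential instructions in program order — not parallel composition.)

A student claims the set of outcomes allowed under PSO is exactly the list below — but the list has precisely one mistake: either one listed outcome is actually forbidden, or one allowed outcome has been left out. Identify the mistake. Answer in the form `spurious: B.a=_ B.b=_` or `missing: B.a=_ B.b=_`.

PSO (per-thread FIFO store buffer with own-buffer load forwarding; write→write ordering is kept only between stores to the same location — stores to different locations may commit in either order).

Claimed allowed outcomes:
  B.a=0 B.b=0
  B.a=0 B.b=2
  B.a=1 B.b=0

outcome vector order: (B.a,B.b)
[PSO] allowed = {0/0 0/2 1/0 1/2}
PSO∖claimed = {1/2}

missing: B.a=1 B.b=2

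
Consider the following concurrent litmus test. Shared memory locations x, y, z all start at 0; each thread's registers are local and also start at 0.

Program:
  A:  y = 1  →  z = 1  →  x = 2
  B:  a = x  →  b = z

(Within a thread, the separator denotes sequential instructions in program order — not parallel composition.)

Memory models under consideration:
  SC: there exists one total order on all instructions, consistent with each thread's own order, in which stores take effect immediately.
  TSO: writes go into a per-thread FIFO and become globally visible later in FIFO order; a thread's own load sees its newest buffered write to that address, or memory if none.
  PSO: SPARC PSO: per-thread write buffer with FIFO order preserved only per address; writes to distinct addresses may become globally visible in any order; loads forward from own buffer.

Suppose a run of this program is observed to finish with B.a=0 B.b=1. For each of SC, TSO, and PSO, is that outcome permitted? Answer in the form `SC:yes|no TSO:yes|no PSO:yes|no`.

outcome vector order: (B.a,B.b)
[SC] allowed = {<0 0> <0 1> <2 1>}
[TSO] allowed = {<0 0> <0 1> <2 1>}
[PSO] allowed = {<0 0> <0 1> <2 0> <2 1>}
target <0 1> ∈ {SC,TSO,PSO}

SC:yes TSO:yes PSO:yes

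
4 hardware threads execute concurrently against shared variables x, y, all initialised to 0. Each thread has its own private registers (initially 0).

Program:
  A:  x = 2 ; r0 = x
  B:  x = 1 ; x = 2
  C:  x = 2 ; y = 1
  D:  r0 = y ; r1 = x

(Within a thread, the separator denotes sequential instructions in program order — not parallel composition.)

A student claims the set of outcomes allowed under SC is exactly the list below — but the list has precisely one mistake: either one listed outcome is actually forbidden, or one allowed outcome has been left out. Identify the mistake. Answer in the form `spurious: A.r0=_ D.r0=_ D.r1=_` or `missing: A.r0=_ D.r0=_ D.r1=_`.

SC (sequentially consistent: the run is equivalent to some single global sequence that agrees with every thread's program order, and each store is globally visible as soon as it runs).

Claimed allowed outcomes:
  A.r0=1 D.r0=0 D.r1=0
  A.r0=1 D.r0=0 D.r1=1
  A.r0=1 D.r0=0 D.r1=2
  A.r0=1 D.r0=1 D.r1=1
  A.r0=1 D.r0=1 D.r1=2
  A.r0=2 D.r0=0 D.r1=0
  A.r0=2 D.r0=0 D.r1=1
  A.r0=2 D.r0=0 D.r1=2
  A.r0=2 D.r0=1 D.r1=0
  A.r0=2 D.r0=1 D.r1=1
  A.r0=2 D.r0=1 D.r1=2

spurious: A.r0=2 D.r0=1 D.r1=0

outcome vector order: (A.r0,D.r0,D.r1)
SC: 10 outcomes — {100 101 102 111 112 200 201 202 211 212}
claimed∖SC = {210}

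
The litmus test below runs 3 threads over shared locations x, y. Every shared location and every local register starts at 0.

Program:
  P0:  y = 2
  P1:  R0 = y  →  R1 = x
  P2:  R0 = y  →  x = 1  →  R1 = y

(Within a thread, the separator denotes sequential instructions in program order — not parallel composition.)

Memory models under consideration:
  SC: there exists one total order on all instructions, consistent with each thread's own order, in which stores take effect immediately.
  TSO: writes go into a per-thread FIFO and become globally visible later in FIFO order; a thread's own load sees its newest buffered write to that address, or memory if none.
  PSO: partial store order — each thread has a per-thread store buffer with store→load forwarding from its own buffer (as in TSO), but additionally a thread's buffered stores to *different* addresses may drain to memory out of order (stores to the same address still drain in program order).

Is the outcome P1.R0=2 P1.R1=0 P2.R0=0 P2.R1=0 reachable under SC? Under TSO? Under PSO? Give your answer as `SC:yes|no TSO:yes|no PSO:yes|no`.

outcome vector order: (P1.R0,P1.R1,P2.R0,P2.R1)
[SC] allowed = {0000 0002 0022 0100 0102 0122 2002 2022 2100 2102 2122}
[TSO] allowed = {0000 0002 0022 0100 0102 0122 2000 2002 2022 2100 2102 2122}
[PSO] allowed = {0000 0002 0022 0100 0102 0122 2000 2002 2022 2100 2102 2122}
target 2000 ∈ {TSO,PSO}

SC:no TSO:yes PSO:yes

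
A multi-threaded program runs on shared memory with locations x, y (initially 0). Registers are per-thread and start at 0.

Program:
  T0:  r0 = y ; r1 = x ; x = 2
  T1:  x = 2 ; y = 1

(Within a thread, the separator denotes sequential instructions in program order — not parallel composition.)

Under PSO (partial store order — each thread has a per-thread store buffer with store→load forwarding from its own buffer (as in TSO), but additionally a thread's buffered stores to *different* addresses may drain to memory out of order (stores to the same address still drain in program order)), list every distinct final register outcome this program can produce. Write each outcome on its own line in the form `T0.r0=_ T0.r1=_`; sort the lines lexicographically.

T0.r0=0 T0.r1=0
T0.r0=0 T0.r1=2
T0.r0=1 T0.r1=0
T0.r0=1 T0.r1=2

outcome vector order: (T0.r0,T0.r1)
|PSO outcomes| = 4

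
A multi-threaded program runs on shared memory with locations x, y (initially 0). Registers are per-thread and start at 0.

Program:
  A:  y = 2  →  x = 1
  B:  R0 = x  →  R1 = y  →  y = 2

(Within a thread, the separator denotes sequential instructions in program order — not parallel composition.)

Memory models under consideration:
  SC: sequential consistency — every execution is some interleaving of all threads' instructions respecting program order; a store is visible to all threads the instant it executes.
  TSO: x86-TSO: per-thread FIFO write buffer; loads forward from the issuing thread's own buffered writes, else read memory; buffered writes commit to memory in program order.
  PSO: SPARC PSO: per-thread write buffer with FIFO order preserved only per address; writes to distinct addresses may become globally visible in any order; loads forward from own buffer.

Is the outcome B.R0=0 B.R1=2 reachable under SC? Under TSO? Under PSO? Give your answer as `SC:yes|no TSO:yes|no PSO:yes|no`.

outcome vector order: (B.R0,B.R1)
[SC] allowed = {(0,0) (0,2) (1,2)}
[TSO] allowed = {(0,0) (0,2) (1,2)}
[PSO] allowed = {(0,0) (0,2) (1,0) (1,2)}
target (0,2) ∈ {SC,TSO,PSO}

SC:yes TSO:yes PSO:yes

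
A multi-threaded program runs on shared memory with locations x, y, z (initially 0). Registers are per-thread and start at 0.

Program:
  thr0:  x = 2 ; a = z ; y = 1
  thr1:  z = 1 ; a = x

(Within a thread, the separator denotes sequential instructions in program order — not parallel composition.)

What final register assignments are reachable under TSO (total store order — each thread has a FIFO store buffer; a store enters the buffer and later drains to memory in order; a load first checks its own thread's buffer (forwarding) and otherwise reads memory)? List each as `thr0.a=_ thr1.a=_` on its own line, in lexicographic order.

outcome vector order: (thr0.a,thr1.a)
|TSO outcomes| = 4

thr0.a=0 thr1.a=0
thr0.a=0 thr1.a=2
thr0.a=1 thr1.a=0
thr0.a=1 thr1.a=2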